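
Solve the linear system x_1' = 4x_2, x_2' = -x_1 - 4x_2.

Coefficient matrix A = [[0, 4], [-1, -4]].
Characteristic polynomial det(A - λI) = λ^2 + 4λ + 4 = 0.
Single eigenvalue λ = -2 with algebraic multiplicity 2.
Eigenvector v = (-2,1); generalized eigenvector w with (A-λI)w=v is (-3,1).
General solution: e^(-2t)[K_1·v + K_2·(t·v + w)].

x_1(t) = -2K_1e^(-2t) - 2K_2te^(-2t) - 3K_2e^(-2t), x_2(t) = K_1e^(-2t) + K_2te^(-2t) + K_2e^(-2t)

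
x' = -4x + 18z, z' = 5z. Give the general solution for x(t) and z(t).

Coefficient matrix A = [[-4, 18], [0, 5]].
Characteristic polynomial det(A - λI) = λ^2 - λ - 20 = 0.
Eigenvalues λ = -4, 5.
For λ=-4: (A-λI) row 1 is [0, 18], so an eigenvector is (-1, 0).
For λ=5: (A-λI) row 1 is [-9, 18], so an eigenvector is (-2, -1).
General solution: c_1e^(-4t)(-1,0) + c_2e^(5t)(-2,-1).

x(t) = -c_1e^(-4t) - 2c_2e^(5t), z(t) = -c_2e^(5t)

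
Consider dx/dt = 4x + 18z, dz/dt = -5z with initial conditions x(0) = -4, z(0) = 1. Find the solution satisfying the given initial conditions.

Coefficient matrix A = [[4, 18], [0, -5]].
Characteristic polynomial det(A - λI) = λ^2 + λ - 20 = 0.
Eigenvalues λ = -5, 4.
For λ=-5: (A-λI) row 1 is [9, 18], so an eigenvector is (-2, 1).
For λ=4: (A-λI) row 1 is [0, 18], so an eigenvector is (-1, 0).
General solution: C_1e^(-5t)(-2,1) + C_2e^(4t)(-1,0).
Applying x(0)=-4, z(0)=1 gives C_1=1, C_2=2.

x(t) = -2e^(4t) - 2e^(-5t), z(t) = e^(-5t)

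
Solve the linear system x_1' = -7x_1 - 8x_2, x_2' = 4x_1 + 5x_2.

x_1(t) = 2c_1e^(-3t) + c_2e^(t), x_2(t) = -c_1e^(-3t) - c_2e^(t)

Coefficient matrix A = [[-7, -8], [4, 5]].
Characteristic polynomial det(A - λI) = λ^2 + 2λ - 3 = 0.
Eigenvalues λ = -3, 1.
For λ=-3: (A-λI) row 1 is [-4, -8], so an eigenvector is (2, -1).
For λ=1: (A-λI) row 1 is [-8, -8], so an eigenvector is (1, -1).
General solution: c_1e^(-3t)(2,-1) + c_2e^(t)(1,-1).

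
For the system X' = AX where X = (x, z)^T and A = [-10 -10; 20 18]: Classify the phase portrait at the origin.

A = [[-10,-10],[20,18]]; det(A-λI) = λ^2 - 8λ + 20.
λ = 4 ± 2i: positive real part.

unstable spiral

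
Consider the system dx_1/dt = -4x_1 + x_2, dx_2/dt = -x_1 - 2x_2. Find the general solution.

x_1(t) = -C_1e^(-3t) - C_2te^(-3t) - 2C_2e^(-3t), x_2(t) = -C_1e^(-3t) - C_2te^(-3t) - 3C_2e^(-3t)

Coefficient matrix A = [[-4, 1], [-1, -2]].
Characteristic polynomial det(A - λI) = λ^2 + 6λ + 9 = 0.
Single eigenvalue λ = -3 with algebraic multiplicity 2.
Eigenvector v = (-1,-1); generalized eigenvector w with (A-λI)w=v is (-2,-3).
General solution: e^(-3t)[C_1·v + C_2·(t·v + w)].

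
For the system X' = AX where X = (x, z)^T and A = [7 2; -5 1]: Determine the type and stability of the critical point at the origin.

A = [[7,2],[-5,1]]; det(A-λI) = λ^2 - 8λ + 17.
λ = 4 ± i: positive real part.

unstable spiral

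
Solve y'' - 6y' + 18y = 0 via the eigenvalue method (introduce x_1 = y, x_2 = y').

Let x_1 = y, x_2 = y'. Then x_1' = x_2 and x_2' = -18x_1 + 6x_2.
A = [[0,1],[-18,6]]; det(A-λI) = λ^2 - 6λ + 18.
Eigenvalues λ = 3 ± 3i.

y(t) = c_1e^(3t)cos(3t) + c_2e^(3t)sin(3t)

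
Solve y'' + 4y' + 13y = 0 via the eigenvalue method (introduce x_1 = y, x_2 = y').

Let x_1 = y, x_2 = y'. Then x_1' = x_2 and x_2' = -13x_1 - 4x_2.
A = [[0,1],[-13,-4]]; det(A-λI) = λ^2 + 4λ + 13.
Eigenvalues λ = -2 ± 3i.

y(t) = K_1e^(-2t)cos(3t) + K_2e^(-2t)sin(3t)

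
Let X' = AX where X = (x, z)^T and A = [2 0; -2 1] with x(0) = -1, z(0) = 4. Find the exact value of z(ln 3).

24

A = [[2,0],[-2,1]]; eigenvalues λ = 1, 2.
Eigenvectors: (0,1) for λ=1, (1,-2) for λ=2.
From the initial condition, c_1 = 2, c_2 = -1.
z(ln 3) = (2)(3^1)(1) + (-1)(3^2)(-2) = 24.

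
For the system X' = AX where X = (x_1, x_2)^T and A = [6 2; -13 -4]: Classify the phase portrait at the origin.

unstable spiral

A = [[6,2],[-13,-4]]; det(A-λI) = λ^2 - 2λ + 2.
λ = 1 ± i: positive real part.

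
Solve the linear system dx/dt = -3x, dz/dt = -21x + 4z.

x(t) = -K_2e^(-3t), z(t) = -K_1e^(4t) - 3K_2e^(-3t)

Coefficient matrix A = [[-3, 0], [-21, 4]].
Characteristic polynomial det(A - λI) = λ^2 - λ - 12 = 0.
Eigenvalues λ = 4, -3.
For λ=4: (A-λI) row 1 is [-7, 0], so an eigenvector is (0, -1).
For λ=-3: (A-λI) row 2 is [-21, 7], so an eigenvector is (-1, -3).
General solution: K_1e^(4t)(0,-1) + K_2e^(-3t)(-1,-3).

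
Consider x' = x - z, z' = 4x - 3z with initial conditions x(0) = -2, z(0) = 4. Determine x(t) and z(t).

x(t) = -8te^(-t) - 2e^(-t), z(t) = -16te^(-t) + 4e^(-t)

Coefficient matrix A = [[1, -1], [4, -3]].
Characteristic polynomial det(A - λI) = λ^2 + 2λ + 1 = 0.
Single eigenvalue λ = -1 with algebraic multiplicity 2.
Eigenvector v = (-1,-2); generalized eigenvector w with (A-λI)w=v is (-1,-1).
General solution: e^(-t)[K_1·v + K_2·(t·v + w)].
Applying x(0)=-2, z(0)=4 gives K_1=-6, K_2=8.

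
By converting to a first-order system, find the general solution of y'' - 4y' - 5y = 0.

y(t) = K_1e^(5t) + K_2e^(-t)

Let x_1 = y, x_2 = y'. Then x_1' = x_2 and x_2' = 5x_1 + 4x_2.
A = [[0,1],[5,4]]; det(A-λI) = λ^2 - 4λ - 5.
Eigenvalues λ = 5, -1 with eigenvectors (1,5), (1,-1).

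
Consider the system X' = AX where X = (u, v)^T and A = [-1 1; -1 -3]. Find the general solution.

Coefficient matrix A = [[-1, 1], [-1, -3]].
Characteristic polynomial det(A - λI) = λ^2 + 4λ + 4 = 0.
Single eigenvalue λ = -2 with algebraic multiplicity 2.
Eigenvector v = (1,-1); generalized eigenvector w with (A-λI)w=v is (-2,3).
General solution: e^(-2t)[K_1·v + K_2·(t·v + w)].

u(t) = K_1e^(-2t) + K_2te^(-2t) - 2K_2e^(-2t), v(t) = -K_1e^(-2t) - K_2te^(-2t) + 3K_2e^(-2t)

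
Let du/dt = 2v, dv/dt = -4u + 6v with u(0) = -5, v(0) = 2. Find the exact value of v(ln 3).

A = [[0,2],[-4,6]]; eigenvalues λ = 2, 4.
Eigenvectors: (-1,-1) for λ=2, (-1,-2) for λ=4.
From the initial condition, c_1 = 12, c_2 = -7.
v(ln 3) = (12)(3^2)(-1) + (-7)(3^4)(-2) = 1026.

1026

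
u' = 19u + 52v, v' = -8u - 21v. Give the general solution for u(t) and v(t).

u(t) = -3K_1e^(-t)sin(4t) + 2K_1e^(-t)cos(4t) + 2K_2e^(-t)sin(4t) + 3K_2e^(-t)cos(4t), v(t) = K_1e^(-t)sin(4t) - K_1e^(-t)cos(4t) - K_2e^(-t)sin(4t) - K_2e^(-t)cos(4t)

Coefficient matrix A = [[19, 52], [-8, -21]].
Characteristic polynomial det(A - λI) = λ^2 + 2λ + 17 = 0.
Eigenvalues λ = -1 ± 4i (complex conjugate pair).
For λ=-1+4i: an eigenvector is (2,-1) - i(-3,1) = (2 + 3i, -1 - i).
A real fundamental pair from Re and Im of e^((-1+4i)t)v: X_1 = e^(-t)(cos(4t)·(2,-1) + sin(4t)·(-3,1)), X_2 = e^(-t)(sin(4t)·(2,-1) - cos(4t)·(-3,1)).
General solution: K_1X_1 + K_2X_2.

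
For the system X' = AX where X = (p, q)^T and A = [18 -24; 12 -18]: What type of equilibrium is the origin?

A = [[18,-24],[12,-18]]; det(A-λI) = λ^2 - 36.
λ = 6, -6: opposite signs.

saddle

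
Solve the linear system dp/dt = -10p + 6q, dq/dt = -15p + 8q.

Coefficient matrix A = [[-10, 6], [-15, 8]].
Characteristic polynomial det(A - λI) = λ^2 + 2λ + 10 = 0.
Eigenvalues λ = -1 ± 3i (complex conjugate pair).
For λ=-1+3i: an eigenvector is (1,2) - i(1,1) = (1 - i, 2 - i).
A real fundamental pair from Re and Im of e^((-1+3i)t)v: X_1 = e^(-t)(cos(3t)·(1,2) + sin(3t)·(1,1)), X_2 = e^(-t)(sin(3t)·(1,2) - cos(3t)·(1,1)).
General solution: c_1X_1 + c_2X_2.

p(t) = c_1e^(-t)sin(3t) + c_1e^(-t)cos(3t) + c_2e^(-t)sin(3t) - c_2e^(-t)cos(3t), q(t) = c_1e^(-t)sin(3t) + 2c_1e^(-t)cos(3t) + 2c_2e^(-t)sin(3t) - c_2e^(-t)cos(3t)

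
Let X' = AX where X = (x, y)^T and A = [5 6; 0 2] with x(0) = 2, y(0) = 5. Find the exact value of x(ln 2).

344

A = [[5,6],[0,2]]; eigenvalues λ = 5, 2.
Eigenvectors: (-1,0) for λ=5, (2,-1) for λ=2.
From the initial condition, c_1 = -12, c_2 = -5.
x(ln 2) = (-12)(2^5)(-1) + (-5)(2^2)(2) = 344.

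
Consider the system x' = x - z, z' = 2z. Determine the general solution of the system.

Coefficient matrix A = [[1, -1], [0, 2]].
Characteristic polynomial det(A - λI) = λ^2 - 3λ + 2 = 0.
Eigenvalues λ = 1, 2.
For λ=1: (A-λI) row 1 is [0, -1], so an eigenvector is (1, 0).
For λ=2: (A-λI) row 1 is [-1, -1], so an eigenvector is (1, -1).
General solution: K_1e^(t)(1,0) + K_2e^(2t)(1,-1).

x(t) = K_1e^(t) + K_2e^(2t), z(t) = -K_2e^(2t)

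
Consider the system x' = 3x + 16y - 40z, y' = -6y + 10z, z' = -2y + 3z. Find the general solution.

x(t) = C_2e^(3t) + 2C_3e^(-t), y(t) = 5C_1e^(-2t) + 2C_3e^(-t), z(t) = 2C_1e^(-2t) + C_3e^(-t)

Coefficient matrix A = [[3, 16, -40], [0, -6, 10], [0, -2, 3]].
det(A - λI) = 0 gives eigenvalues λ = -2, 3, -1.
For λ=-2: eigenvector (0,5,2).
For λ=3: eigenvector (1,0,0).
For λ=-1: eigenvector (2,2,1).
General solution: C_1e^(-2t)(0,5,2) + C_2e^(3t)(1,0,0) + C_3e^(-t)(2,2,1).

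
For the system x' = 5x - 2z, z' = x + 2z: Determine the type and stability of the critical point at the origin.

A = [[5,-2],[1,2]]; det(A-λI) = λ^2 - 7λ + 12.
λ = 4, 3: both positive.

unstable node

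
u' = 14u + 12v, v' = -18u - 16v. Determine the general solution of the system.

Coefficient matrix A = [[14, 12], [-18, -16]].
Characteristic polynomial det(A - λI) = λ^2 + 2λ - 8 = 0.
Eigenvalues λ = 2, -4.
For λ=2: (A-λI) row 1 is [12, 12], so an eigenvector is (1, -1).
For λ=-4: (A-λI) row 1 is [18, 12], so an eigenvector is (-2, 3).
General solution: c_1e^(2t)(1,-1) + c_2e^(-4t)(-2,3).

u(t) = c_1e^(2t) - 2c_2e^(-4t), v(t) = -c_1e^(2t) + 3c_2e^(-4t)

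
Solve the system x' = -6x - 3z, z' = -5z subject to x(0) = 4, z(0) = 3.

Coefficient matrix A = [[-6, -3], [0, -5]].
Characteristic polynomial det(A - λI) = λ^2 + 11λ + 30 = 0.
Eigenvalues λ = -5, -6.
For λ=-5: (A-λI) row 1 is [-1, -3], so an eigenvector is (-3, 1).
For λ=-6: (A-λI) row 1 is [0, -3], so an eigenvector is (1, 0).
General solution: K_1e^(-5t)(-3,1) + K_2e^(-6t)(1,0).
Applying x(0)=4, z(0)=3 gives K_1=3, K_2=13.

x(t) = -9e^(-5t) + 13e^(-6t), z(t) = 3e^(-5t)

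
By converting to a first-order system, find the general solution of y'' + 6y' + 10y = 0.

y(t) = K_1e^(-3t)cos(t) + K_2e^(-3t)sin(t)

Let x_1 = y, x_2 = y'. Then x_1' = x_2 and x_2' = -10x_1 - 6x_2.
A = [[0,1],[-10,-6]]; det(A-λI) = λ^2 + 6λ + 10.
Eigenvalues λ = -3 ± i.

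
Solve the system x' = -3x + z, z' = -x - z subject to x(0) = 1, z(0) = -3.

Coefficient matrix A = [[-3, 1], [-1, -1]].
Characteristic polynomial det(A - λI) = λ^2 + 4λ + 4 = 0.
Single eigenvalue λ = -2 with algebraic multiplicity 2.
Eigenvector v = (-1,-1); generalized eigenvector w with (A-λI)w=v is (2,1).
General solution: e^(-2t)[C_1·v + C_2·(t·v + w)].
Applying x(0)=1, z(0)=-3 gives C_1=7, C_2=4.

x(t) = -4te^(-2t) + e^(-2t), z(t) = -4te^(-2t) - 3e^(-2t)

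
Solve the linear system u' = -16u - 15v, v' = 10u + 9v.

u(t) = -c_1e^(-t) - 3c_2e^(-6t), v(t) = c_1e^(-t) + 2c_2e^(-6t)

Coefficient matrix A = [[-16, -15], [10, 9]].
Characteristic polynomial det(A - λI) = λ^2 + 7λ + 6 = 0.
Eigenvalues λ = -1, -6.
For λ=-1: (A-λI) row 1 is [-15, -15], so an eigenvector is (-1, 1).
For λ=-6: (A-λI) row 1 is [-10, -15], so an eigenvector is (-3, 2).
General solution: c_1e^(-t)(-1,1) + c_2e^(-6t)(-3,2).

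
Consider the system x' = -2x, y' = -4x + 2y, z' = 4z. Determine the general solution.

x(t) = K_1e^(-2t), y(t) = K_1e^(-2t) + K_2e^(2t), z(t) = K_3e^(4t)

Coefficient matrix A = [[-2, 0, 0], [-4, 2, 0], [0, 0, 4]].
det(A - λI) = 0 gives eigenvalues λ = -2, 2, 4.
For λ=-2: eigenvector (1,1,0).
For λ=2: eigenvector (0,1,0).
For λ=4: eigenvector (0,0,1).
General solution: K_1e^(-2t)(1,1,0) + K_2e^(2t)(0,1,0) + K_3e^(4t)(0,0,1).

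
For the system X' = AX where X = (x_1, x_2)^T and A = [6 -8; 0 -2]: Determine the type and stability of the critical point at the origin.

saddle

A = [[6,-8],[0,-2]]; det(A-λI) = λ^2 - 4λ - 12.
λ = 6, -2: opposite signs.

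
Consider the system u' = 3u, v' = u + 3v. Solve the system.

u(t) = C_2e^(3t), v(t) = C_1e^(3t) + C_2te^(3t) - 3C_2e^(3t)

Coefficient matrix A = [[3, 0], [1, 3]].
Characteristic polynomial det(A - λI) = λ^2 - 6λ + 9 = 0.
Single eigenvalue λ = 3 with algebraic multiplicity 2.
Eigenvector v = (0,1); generalized eigenvector w with (A-λI)w=v is (1,-3).
General solution: e^(3t)[C_1·v + C_2·(t·v + w)].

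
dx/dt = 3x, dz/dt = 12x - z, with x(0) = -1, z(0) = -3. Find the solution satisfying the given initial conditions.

Coefficient matrix A = [[3, 0], [12, -1]].
Characteristic polynomial det(A - λI) = λ^2 - 2λ - 3 = 0.
Eigenvalues λ = -1, 3.
For λ=-1: (A-λI) row 1 is [4, 0], so an eigenvector is (0, 1).
For λ=3: (A-λI) row 2 is [12, -4], so an eigenvector is (-1, -3).
General solution: c_1e^(-t)(0,1) + c_2e^(3t)(-1,-3).
Applying x(0)=-1, z(0)=-3 gives c_1=0, c_2=1.

x(t) = -e^(3t), z(t) = -3e^(3t)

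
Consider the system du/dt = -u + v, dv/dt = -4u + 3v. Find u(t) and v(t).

Coefficient matrix A = [[-1, 1], [-4, 3]].
Characteristic polynomial det(A - λI) = λ^2 - 2λ + 1 = 0.
Single eigenvalue λ = 1 with algebraic multiplicity 2.
Eigenvector v = (1,2); generalized eigenvector w with (A-λI)w=v is (-2,-3).
General solution: e^(t)[K_1·v + K_2·(t·v + w)].

u(t) = K_1e^(t) + K_2te^(t) - 2K_2e^(t), v(t) = 2K_1e^(t) + 2K_2te^(t) - 3K_2e^(t)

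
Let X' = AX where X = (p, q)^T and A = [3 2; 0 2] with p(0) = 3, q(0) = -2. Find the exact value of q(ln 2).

-8

A = [[3,2],[0,2]]; eigenvalues λ = 2, 3.
Eigenvectors: (2,-1) for λ=2, (-1,0) for λ=3.
From the initial condition, c_1 = 2, c_2 = 1.
q(ln 2) = (2)(2^2)(-1) + (1)(2^3)(0) = -8.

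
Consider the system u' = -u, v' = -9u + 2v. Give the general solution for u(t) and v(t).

u(t) = C_1e^(-t), v(t) = 3C_1e^(-t) - C_2e^(2t)

Coefficient matrix A = [[-1, 0], [-9, 2]].
Characteristic polynomial det(A - λI) = λ^2 - λ - 2 = 0.
Eigenvalues λ = -1, 2.
For λ=-1: (A-λI) row 2 is [-9, 3], so an eigenvector is (1, 3).
For λ=2: (A-λI) row 1 is [-3, 0], so an eigenvector is (0, -1).
General solution: C_1e^(-t)(1,3) + C_2e^(2t)(0,-1).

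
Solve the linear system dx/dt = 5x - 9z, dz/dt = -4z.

Coefficient matrix A = [[5, -9], [0, -4]].
Characteristic polynomial det(A - λI) = λ^2 - λ - 20 = 0.
Eigenvalues λ = 5, -4.
For λ=5: (A-λI) row 1 is [0, -9], so an eigenvector is (1, 0).
For λ=-4: (A-λI) row 1 is [9, -9], so an eigenvector is (-1, -1).
General solution: C_1e^(5t)(1,0) + C_2e^(-4t)(-1,-1).

x(t) = C_1e^(5t) - C_2e^(-4t), z(t) = -C_2e^(-4t)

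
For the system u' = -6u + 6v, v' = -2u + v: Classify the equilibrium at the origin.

A = [[-6,6],[-2,1]]; det(A-λI) = λ^2 + 5λ + 6.
λ = -2, -3: both negative.

stable node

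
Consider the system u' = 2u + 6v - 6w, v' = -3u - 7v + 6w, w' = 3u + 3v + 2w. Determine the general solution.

u(t) = 4C_1e^(-t) - C_2e^(-4t) - C_3e^(2t), v(t) = -3C_1e^(-t) + C_2e^(-4t) + C_3e^(2t), w(t) = -C_1e^(-t) + C_3e^(2t)

Coefficient matrix A = [[2, 6, -6], [-3, -7, 6], [3, 3, 2]].
det(A - λI) = 0 gives eigenvalues λ = -1, -4, 2.
For λ=-1: eigenvector (4,-3,-1).
For λ=-4: eigenvector (-1,1,0).
For λ=2: eigenvector (-1,1,1).
General solution: C_1e^(-t)(4,-3,-1) + C_2e^(-4t)(-1,1,0) + C_3e^(2t)(-1,1,1).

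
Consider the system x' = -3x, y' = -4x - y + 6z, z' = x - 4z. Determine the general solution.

Coefficient matrix A = [[-3, 0, 0], [-4, -1, 6], [1, 0, -4]].
det(A - λI) = 0 gives eigenvalues λ = -3, -4, -1.
For λ=-3: eigenvector (1,-1,1).
For λ=-4: eigenvector (0,-2,1).
For λ=-1: eigenvector (0,1,0).
General solution: K_1e^(-3t)(1,-1,1) + K_2e^(-4t)(0,-2,1) + K_3e^(-t)(0,1,0).

x(t) = K_1e^(-3t), y(t) = -K_1e^(-3t) - 2K_2e^(-4t) + K_3e^(-t), z(t) = K_1e^(-3t) + K_2e^(-4t)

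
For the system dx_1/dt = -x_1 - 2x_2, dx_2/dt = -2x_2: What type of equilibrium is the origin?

stable node

A = [[-1,-2],[0,-2]]; det(A-λI) = λ^2 + 3λ + 2.
λ = -2, -1: both negative.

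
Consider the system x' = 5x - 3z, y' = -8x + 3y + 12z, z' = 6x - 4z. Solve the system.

Coefficient matrix A = [[5, 0, -3], [-8, 3, 12], [6, 0, -4]].
det(A - λI) = 0 gives eigenvalues λ = 2, 3, -1.
For λ=2: eigenvector (1,-4,1).
For λ=3: eigenvector (0,1,0).
For λ=-1: eigenvector (1,-4,2).
General solution: K_1e^(2t)(1,-4,1) + K_2e^(3t)(0,1,0) + K_3e^(-t)(1,-4,2).

x(t) = K_1e^(2t) + K_3e^(-t), y(t) = -4K_1e^(2t) + K_2e^(3t) - 4K_3e^(-t), z(t) = K_1e^(2t) + 2K_3e^(-t)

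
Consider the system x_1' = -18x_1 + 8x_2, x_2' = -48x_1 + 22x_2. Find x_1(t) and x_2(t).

x_1(t) = -K_1e^(-2t) + K_2e^(6t), x_2(t) = -2K_1e^(-2t) + 3K_2e^(6t)

Coefficient matrix A = [[-18, 8], [-48, 22]].
Characteristic polynomial det(A - λI) = λ^2 - 4λ - 12 = 0.
Eigenvalues λ = -2, 6.
For λ=-2: (A-λI) row 1 is [-16, 8], so an eigenvector is (-1, -2).
For λ=6: (A-λI) row 1 is [-24, 8], so an eigenvector is (1, 3).
General solution: K_1e^(-2t)(-1,-2) + K_2e^(6t)(1,3).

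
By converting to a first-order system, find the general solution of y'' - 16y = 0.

Let x_1 = y, x_2 = y'. Then x_1' = x_2 and x_2' = 16x_1.
A = [[0,1],[16,0]]; det(A-λI) = λ^2 - 16.
Eigenvalues λ = -4, 4 with eigenvectors (1,-4), (1,4).

y(t) = K_1e^(-4t) + K_2e^(4t)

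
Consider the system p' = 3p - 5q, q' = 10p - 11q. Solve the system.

Coefficient matrix A = [[3, -5], [10, -11]].
Characteristic polynomial det(A - λI) = λ^2 + 8λ + 17 = 0.
Eigenvalues λ = -4 ± i (complex conjugate pair).
For λ=-4+i: an eigenvector is (-1,-1) - i(-2,-3) = (-1 + 2i, -1 + 3i).
A real fundamental pair from Re and Im of e^((-4+i)t)v: X_1 = e^(-4t)(cos(t)·(-1,-1) + sin(t)·(-2,-3)), X_2 = e^(-4t)(sin(t)·(-1,-1) - cos(t)·(-2,-3)).
General solution: C_1X_1 + C_2X_2.

p(t) = -2C_1e^(-4t)sin(t) - C_1e^(-4t)cos(t) - C_2e^(-4t)sin(t) + 2C_2e^(-4t)cos(t), q(t) = -3C_1e^(-4t)sin(t) - C_1e^(-4t)cos(t) - C_2e^(-4t)sin(t) + 3C_2e^(-4t)cos(t)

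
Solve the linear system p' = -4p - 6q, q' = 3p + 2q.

p(t) = -C_1e^(-t)sin(3t) + C_1e^(-t)cos(3t) + C_2e^(-t)sin(3t) + C_2e^(-t)cos(3t), q(t) = C_1e^(-t)sin(3t) - C_2e^(-t)cos(3t)

Coefficient matrix A = [[-4, -6], [3, 2]].
Characteristic polynomial det(A - λI) = λ^2 + 2λ + 10 = 0.
Eigenvalues λ = -1 ± 3i (complex conjugate pair).
For λ=-1+3i: an eigenvector is (1,0) - i(-1,1) = (1 + i, 0 - i).
A real fundamental pair from Re and Im of e^((-1+3i)t)v: X_1 = e^(-t)(cos(3t)·(1,0) + sin(3t)·(-1,1)), X_2 = e^(-t)(sin(3t)·(1,0) - cos(3t)·(-1,1)).
General solution: C_1X_1 + C_2X_2.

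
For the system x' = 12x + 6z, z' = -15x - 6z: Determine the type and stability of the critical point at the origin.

A = [[12,6],[-15,-6]]; det(A-λI) = λ^2 - 6λ + 18.
λ = 3 ± 3i: positive real part.

unstable spiral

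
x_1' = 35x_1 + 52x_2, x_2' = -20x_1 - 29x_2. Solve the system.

x_1(t) = 2c_1e^(3t)sin(4t) - 3c_1e^(3t)cos(4t) - 3c_2e^(3t)sin(4t) - 2c_2e^(3t)cos(4t), x_2(t) = -c_1e^(3t)sin(4t) + 2c_1e^(3t)cos(4t) + 2c_2e^(3t)sin(4t) + c_2e^(3t)cos(4t)

Coefficient matrix A = [[35, 52], [-20, -29]].
Characteristic polynomial det(A - λI) = λ^2 - 6λ + 25 = 0.
Eigenvalues λ = 3 ± 4i (complex conjugate pair).
For λ=3+4i: an eigenvector is (-3,2) - i(2,-1) = (-3 - 2i, 2 + i).
A real fundamental pair from Re and Im of e^((3+4i)t)v: X_1 = e^(3t)(cos(4t)·(-3,2) + sin(4t)·(2,-1)), X_2 = e^(3t)(sin(4t)·(-3,2) - cos(4t)·(2,-1)).
General solution: c_1X_1 + c_2X_2.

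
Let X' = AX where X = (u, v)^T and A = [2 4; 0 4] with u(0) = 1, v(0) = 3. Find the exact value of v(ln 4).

A = [[2,4],[0,4]]; eigenvalues λ = 4, 2.
Eigenvectors: (2,1) for λ=4, (1,0) for λ=2.
From the initial condition, c_1 = 3, c_2 = -5.
v(ln 4) = (3)(4^4)(1) + (-5)(4^2)(0) = 768.

768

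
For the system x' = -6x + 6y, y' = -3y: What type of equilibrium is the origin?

stable node

A = [[-6,6],[0,-3]]; det(A-λI) = λ^2 + 9λ + 18.
λ = -3, -6: both negative.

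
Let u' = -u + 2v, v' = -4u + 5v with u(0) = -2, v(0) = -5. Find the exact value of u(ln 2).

A = [[-1,2],[-4,5]]; eigenvalues λ = 1, 3.
Eigenvectors: (-1,-1) for λ=1, (-1,-2) for λ=3.
From the initial condition, c_1 = -1, c_2 = 3.
u(ln 2) = (-1)(2^1)(-1) + (3)(2^3)(-1) = -22.

-22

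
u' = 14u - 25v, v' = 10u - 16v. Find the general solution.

Coefficient matrix A = [[14, -25], [10, -16]].
Characteristic polynomial det(A - λI) = λ^2 + 2λ + 26 = 0.
Eigenvalues λ = -1 ± 5i (complex conjugate pair).
For λ=-1+5i: an eigenvector is (1,1) - i(-2,-1) = (1 + 2i, 1 + i).
A real fundamental pair from Re and Im of e^((-1+5i)t)v: X_1 = e^(-t)(cos(5t)·(1,1) + sin(5t)·(-2,-1)), X_2 = e^(-t)(sin(5t)·(1,1) - cos(5t)·(-2,-1)).
General solution: C_1X_1 + C_2X_2.

u(t) = -2C_1e^(-t)sin(5t) + C_1e^(-t)cos(5t) + C_2e^(-t)sin(5t) + 2C_2e^(-t)cos(5t), v(t) = -C_1e^(-t)sin(5t) + C_1e^(-t)cos(5t) + C_2e^(-t)sin(5t) + C_2e^(-t)cos(5t)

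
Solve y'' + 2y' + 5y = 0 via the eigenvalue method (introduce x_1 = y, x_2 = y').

y(t) = c_1e^(-t)cos(2t) + c_2e^(-t)sin(2t)

Let x_1 = y, x_2 = y'. Then x_1' = x_2 and x_2' = -5x_1 - 2x_2.
A = [[0,1],[-5,-2]]; det(A-λI) = λ^2 + 2λ + 5.
Eigenvalues λ = -1 ± 2i.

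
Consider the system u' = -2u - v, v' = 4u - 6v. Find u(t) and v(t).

Coefficient matrix A = [[-2, -1], [4, -6]].
Characteristic polynomial det(A - λI) = λ^2 + 8λ + 16 = 0.
Single eigenvalue λ = -4 with algebraic multiplicity 2.
Eigenvector v = (1,2); generalized eigenvector w with (A-λI)w=v is (1,1).
General solution: e^(-4t)[C_1·v + C_2·(t·v + w)].

u(t) = C_1e^(-4t) + C_2te^(-4t) + C_2e^(-4t), v(t) = 2C_1e^(-4t) + 2C_2te^(-4t) + C_2e^(-4t)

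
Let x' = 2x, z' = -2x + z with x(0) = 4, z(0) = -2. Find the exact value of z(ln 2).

-20

A = [[2,0],[-2,1]]; eigenvalues λ = 2, 1.
Eigenvectors: (1,-2) for λ=2, (0,-1) for λ=1.
From the initial condition, c_1 = 4, c_2 = -6.
z(ln 2) = (4)(2^2)(-2) + (-6)(2^1)(-1) = -20.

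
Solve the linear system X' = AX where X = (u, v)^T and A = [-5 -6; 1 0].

Coefficient matrix A = [[-5, -6], [1, 0]].
Characteristic polynomial det(A - λI) = λ^2 + 5λ + 6 = 0.
Eigenvalues λ = -2, -3.
For λ=-2: (A-λI) row 1 is [-3, -6], so an eigenvector is (2, -1).
For λ=-3: (A-λI) row 1 is [-2, -6], so an eigenvector is (3, -1).
General solution: c_1e^(-2t)(2,-1) + c_2e^(-3t)(3,-1).

u(t) = 2c_1e^(-2t) + 3c_2e^(-3t), v(t) = -c_1e^(-2t) - c_2e^(-3t)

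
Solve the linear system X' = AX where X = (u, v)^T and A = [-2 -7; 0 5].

Coefficient matrix A = [[-2, -7], [0, 5]].
Characteristic polynomial det(A - λI) = λ^2 - 3λ - 10 = 0.
Eigenvalues λ = -2, 5.
For λ=-2: (A-λI) row 1 is [0, -7], so an eigenvector is (1, 0).
For λ=5: (A-λI) row 1 is [-7, -7], so an eigenvector is (1, -1).
General solution: C_1e^(-2t)(1,0) + C_2e^(5t)(1,-1).

u(t) = C_1e^(-2t) + C_2e^(5t), v(t) = -C_2e^(5t)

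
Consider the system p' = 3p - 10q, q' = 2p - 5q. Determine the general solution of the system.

Coefficient matrix A = [[3, -10], [2, -5]].
Characteristic polynomial det(A - λI) = λ^2 + 2λ + 5 = 0.
Eigenvalues λ = -1 ± 2i (complex conjugate pair).
For λ=-1+2i: an eigenvector is (2,1) - i(-1,0) = (2 + i, 1).
A real fundamental pair from Re and Im of e^((-1+2i)t)v: X_1 = e^(-t)(cos(2t)·(2,1) + sin(2t)·(-1,0)), X_2 = e^(-t)(sin(2t)·(2,1) - cos(2t)·(-1,0)).
General solution: c_1X_1 + c_2X_2.

p(t) = -c_1e^(-t)sin(2t) + 2c_1e^(-t)cos(2t) + 2c_2e^(-t)sin(2t) + c_2e^(-t)cos(2t), q(t) = c_1e^(-t)cos(2t) + c_2e^(-t)sin(2t)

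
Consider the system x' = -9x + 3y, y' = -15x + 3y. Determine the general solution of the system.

x(t) = c_1e^(-3t)sin(3t) - c_2e^(-3t)cos(3t), y(t) = 2c_1e^(-3t)sin(3t) + c_1e^(-3t)cos(3t) + c_2e^(-3t)sin(3t) - 2c_2e^(-3t)cos(3t)

Coefficient matrix A = [[-9, 3], [-15, 3]].
Characteristic polynomial det(A - λI) = λ^2 + 6λ + 18 = 0.
Eigenvalues λ = -3 ± 3i (complex conjugate pair).
For λ=-3+3i: an eigenvector is (0,1) - i(1,2) = (0 - i, 1 - 2i).
A real fundamental pair from Re and Im of e^((-3+3i)t)v: X_1 = e^(-3t)(cos(3t)·(0,1) + sin(3t)·(1,2)), X_2 = e^(-3t)(sin(3t)·(0,1) - cos(3t)·(1,2)).
General solution: c_1X_1 + c_2X_2.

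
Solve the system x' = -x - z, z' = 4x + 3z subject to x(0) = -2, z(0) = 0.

x(t) = 4te^(t) - 2e^(t), z(t) = -8te^(t)

Coefficient matrix A = [[-1, -1], [4, 3]].
Characteristic polynomial det(A - λI) = λ^2 - 2λ + 1 = 0.
Single eigenvalue λ = 1 with algebraic multiplicity 2.
Eigenvector v = (1,-2); generalized eigenvector w with (A-λI)w=v is (0,-1).
General solution: e^(t)[c_1·v + c_2·(t·v + w)].
Applying x(0)=-2, z(0)=0 gives c_1=-2, c_2=4.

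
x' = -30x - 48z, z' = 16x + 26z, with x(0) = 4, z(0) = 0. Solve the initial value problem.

x(t) = -12e^(2t) + 16e^(-6t), z(t) = 8e^(2t) - 8e^(-6t)

Coefficient matrix A = [[-30, -48], [16, 26]].
Characteristic polynomial det(A - λI) = λ^2 + 4λ - 12 = 0.
Eigenvalues λ = -6, 2.
For λ=-6: (A-λI) row 1 is [-24, -48], so an eigenvector is (2, -1).
For λ=2: (A-λI) row 1 is [-32, -48], so an eigenvector is (-3, 2).
General solution: C_1e^(-6t)(2,-1) + C_2e^(2t)(-3,2).
Applying x(0)=4, z(0)=0 gives C_1=8, C_2=4.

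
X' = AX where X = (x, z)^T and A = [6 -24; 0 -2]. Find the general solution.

Coefficient matrix A = [[6, -24], [0, -2]].
Characteristic polynomial det(A - λI) = λ^2 - 4λ - 12 = 0.
Eigenvalues λ = 6, -2.
For λ=6: (A-λI) row 1 is [0, -24], so an eigenvector is (1, 0).
For λ=-2: (A-λI) row 1 is [8, -24], so an eigenvector is (-3, -1).
General solution: K_1e^(6t)(1,0) + K_2e^(-2t)(-3,-1).

x(t) = K_1e^(6t) - 3K_2e^(-2t), z(t) = -K_2e^(-2t)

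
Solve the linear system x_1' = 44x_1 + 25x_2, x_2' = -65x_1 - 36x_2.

x_1(t) = c_1e^(4t)sin(5t) + 2c_1e^(4t)cos(5t) + 2c_2e^(4t)sin(5t) - c_2e^(4t)cos(5t), x_2(t) = -2c_1e^(4t)sin(5t) - 3c_1e^(4t)cos(5t) - 3c_2e^(4t)sin(5t) + 2c_2e^(4t)cos(5t)

Coefficient matrix A = [[44, 25], [-65, -36]].
Characteristic polynomial det(A - λI) = λ^2 - 8λ + 41 = 0.
Eigenvalues λ = 4 ± 5i (complex conjugate pair).
For λ=4+5i: an eigenvector is (2,-3) - i(1,-2) = (2 - i, -3 + 2i).
A real fundamental pair from Re and Im of e^((4+5i)t)v: X_1 = e^(4t)(cos(5t)·(2,-3) + sin(5t)·(1,-2)), X_2 = e^(4t)(sin(5t)·(2,-3) - cos(5t)·(1,-2)).
General solution: c_1X_1 + c_2X_2.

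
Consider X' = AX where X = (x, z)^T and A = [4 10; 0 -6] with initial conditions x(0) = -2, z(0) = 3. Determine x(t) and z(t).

x(t) = e^(4t) - 3e^(-6t), z(t) = 3e^(-6t)

Coefficient matrix A = [[4, 10], [0, -6]].
Characteristic polynomial det(A - λI) = λ^2 + 2λ - 24 = 0.
Eigenvalues λ = -6, 4.
For λ=-6: (A-λI) row 1 is [10, 10], so an eigenvector is (-1, 1).
For λ=4: (A-λI) row 1 is [0, 10], so an eigenvector is (1, 0).
General solution: K_1e^(-6t)(-1,1) + K_2e^(4t)(1,0).
Applying x(0)=-2, z(0)=3 gives K_1=3, K_2=1.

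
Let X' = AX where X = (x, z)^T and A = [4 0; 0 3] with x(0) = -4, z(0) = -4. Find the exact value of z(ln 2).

-32

A = [[4,0],[0,3]]; eigenvalues λ = 3, 4.
Eigenvectors: (0,1) for λ=3, (-1,0) for λ=4.
From the initial condition, c_1 = -4, c_2 = 4.
z(ln 2) = (-4)(2^3)(1) + (4)(2^4)(0) = -32.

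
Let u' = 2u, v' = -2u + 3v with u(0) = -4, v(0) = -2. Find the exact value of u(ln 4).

A = [[2,0],[-2,3]]; eigenvalues λ = 2, 3.
Eigenvectors: (-1,-2) for λ=2, (0,-1) for λ=3.
From the initial condition, c_1 = 4, c_2 = -6.
u(ln 4) = (4)(4^2)(-1) + (-6)(4^3)(0) = -64.

-64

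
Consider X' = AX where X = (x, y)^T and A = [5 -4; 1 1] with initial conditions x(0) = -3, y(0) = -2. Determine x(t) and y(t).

x(t) = 2te^(3t) - 3e^(3t), y(t) = te^(3t) - 2e^(3t)

Coefficient matrix A = [[5, -4], [1, 1]].
Characteristic polynomial det(A - λI) = λ^2 - 6λ + 9 = 0.
Single eigenvalue λ = 3 with algebraic multiplicity 2.
Eigenvector v = (-2,-1); generalized eigenvector w with (A-λI)w=v is (1,1).
General solution: e^(3t)[c_1·v + c_2·(t·v + w)].
Applying x(0)=-3, y(0)=-2 gives c_1=1, c_2=-1.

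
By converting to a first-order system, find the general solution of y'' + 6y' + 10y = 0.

y(t) = c_1e^(-3t)cos(t) + c_2e^(-3t)sin(t)

Let x_1 = y, x_2 = y'. Then x_1' = x_2 and x_2' = -10x_1 - 6x_2.
A = [[0,1],[-10,-6]]; det(A-λI) = λ^2 + 6λ + 10.
Eigenvalues λ = -3 ± i.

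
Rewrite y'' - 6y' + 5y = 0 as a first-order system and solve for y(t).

Let x_1 = y, x_2 = y'. Then x_1' = x_2 and x_2' = -5x_1 + 6x_2.
A = [[0,1],[-5,6]]; det(A-λI) = λ^2 - 6λ + 5.
Eigenvalues λ = 5, 1 with eigenvectors (1,5), (1,1).

y(t) = c_1e^(5t) + c_2e^(t)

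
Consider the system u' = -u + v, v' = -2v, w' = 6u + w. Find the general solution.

Coefficient matrix A = [[-1, 1, 0], [0, -2, 0], [6, 0, 1]].
det(A - λI) = 0 gives eigenvalues λ = -1, 1, -2.
For λ=-1: eigenvector (1,0,-3).
For λ=1: eigenvector (0,0,-1).
For λ=-2: eigenvector (-1,1,2).
General solution: C_1e^(-t)(1,0,-3) + C_2e^(t)(0,0,-1) + C_3e^(-2t)(-1,1,2).

u(t) = C_1e^(-t) - C_3e^(-2t), v(t) = C_3e^(-2t), w(t) = -3C_1e^(-t) - C_2e^(t) + 2C_3e^(-2t)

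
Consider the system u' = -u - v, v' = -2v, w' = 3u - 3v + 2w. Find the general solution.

Coefficient matrix A = [[-1, -1, 0], [0, -2, 0], [3, -3, 2]].
det(A - λI) = 0 gives eigenvalues λ = -1, 2, -2.
For λ=-1: eigenvector (1,0,-1).
For λ=2: eigenvector (0,0,1).
For λ=-2: eigenvector (1,1,0).
General solution: C_1e^(-t)(1,0,-1) + C_2e^(2t)(0,0,1) + C_3e^(-2t)(1,1,0).

u(t) = C_1e^(-t) + C_3e^(-2t), v(t) = C_3e^(-2t), w(t) = -C_1e^(-t) + C_2e^(2t)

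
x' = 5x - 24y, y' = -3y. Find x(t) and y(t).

x(t) = 3C_1e^(-3t) - C_2e^(5t), y(t) = C_1e^(-3t)

Coefficient matrix A = [[5, -24], [0, -3]].
Characteristic polynomial det(A - λI) = λ^2 - 2λ - 15 = 0.
Eigenvalues λ = -3, 5.
For λ=-3: (A-λI) row 1 is [8, -24], so an eigenvector is (3, 1).
For λ=5: (A-λI) row 1 is [0, -24], so an eigenvector is (-1, 0).
General solution: C_1e^(-3t)(3,1) + C_2e^(5t)(-1,0).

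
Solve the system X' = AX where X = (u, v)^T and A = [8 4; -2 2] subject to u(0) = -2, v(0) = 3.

Coefficient matrix A = [[8, 4], [-2, 2]].
Characteristic polynomial det(A - λI) = λ^2 - 10λ + 24 = 0.
Eigenvalues λ = 4, 6.
For λ=4: (A-λI) row 1 is [4, 4], so an eigenvector is (-1, 1).
For λ=6: (A-λI) row 1 is [2, 4], so an eigenvector is (2, -1).
General solution: c_1e^(4t)(-1,1) + c_2e^(6t)(2,-1).
Applying u(0)=-2, v(0)=3 gives c_1=4, c_2=1.

u(t) = 2e^(6t) - 4e^(4t), v(t) = -e^(6t) + 4e^(4t)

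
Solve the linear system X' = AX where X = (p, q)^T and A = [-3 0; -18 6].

p(t) = -c_1e^(-3t), q(t) = -2c_1e^(-3t) + c_2e^(6t)

Coefficient matrix A = [[-3, 0], [-18, 6]].
Characteristic polynomial det(A - λI) = λ^2 - 3λ - 18 = 0.
Eigenvalues λ = -3, 6.
For λ=-3: (A-λI) row 2 is [-18, 9], so an eigenvector is (-1, -2).
For λ=6: (A-λI) row 1 is [-9, 0], so an eigenvector is (0, 1).
General solution: c_1e^(-3t)(-1,-2) + c_2e^(6t)(0,1).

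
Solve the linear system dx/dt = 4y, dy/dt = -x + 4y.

Coefficient matrix A = [[0, 4], [-1, 4]].
Characteristic polynomial det(A - λI) = λ^2 - 4λ + 4 = 0.
Single eigenvalue λ = 2 with algebraic multiplicity 2.
Eigenvector v = (-2,-1); generalized eigenvector w with (A-λI)w=v is (-3,-2).
General solution: e^(2t)[K_1·v + K_2·(t·v + w)].

x(t) = -2K_1e^(2t) - 2K_2te^(2t) - 3K_2e^(2t), y(t) = -K_1e^(2t) - K_2te^(2t) - 2K_2e^(2t)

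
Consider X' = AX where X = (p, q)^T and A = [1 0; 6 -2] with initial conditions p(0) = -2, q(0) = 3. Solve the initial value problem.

p(t) = -2e^(t), q(t) = -4e^(t) + 7e^(-2t)

Coefficient matrix A = [[1, 0], [6, -2]].
Characteristic polynomial det(A - λI) = λ^2 + λ - 2 = 0.
Eigenvalues λ = -2, 1.
For λ=-2: (A-λI) row 1 is [3, 0], so an eigenvector is (0, -1).
For λ=1: (A-λI) row 2 is [6, -3], so an eigenvector is (1, 2).
General solution: K_1e^(-2t)(0,-1) + K_2e^(t)(1,2).
Applying p(0)=-2, q(0)=3 gives K_1=-7, K_2=-2.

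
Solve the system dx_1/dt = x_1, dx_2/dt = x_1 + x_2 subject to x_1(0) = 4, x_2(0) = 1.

Coefficient matrix A = [[1, 0], [1, 1]].
Characteristic polynomial det(A - λI) = λ^2 - 2λ + 1 = 0.
Single eigenvalue λ = 1 with algebraic multiplicity 2.
Eigenvector v = (0,-1); generalized eigenvector w with (A-λI)w=v is (-1,3).
General solution: e^(t)[K_1·v + K_2·(t·v + w)].
Applying x_1(0)=4, x_2(0)=1 gives K_1=-13, K_2=-4.

x_1(t) = 4e^(t), x_2(t) = 4te^(t) + e^(t)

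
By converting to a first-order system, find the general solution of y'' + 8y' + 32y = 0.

y(t) = C_1e^(-4t)cos(4t) + C_2e^(-4t)sin(4t)

Let x_1 = y, x_2 = y'. Then x_1' = x_2 and x_2' = -32x_1 - 8x_2.
A = [[0,1],[-32,-8]]; det(A-λI) = λ^2 + 8λ + 32.
Eigenvalues λ = -4 ± 4i.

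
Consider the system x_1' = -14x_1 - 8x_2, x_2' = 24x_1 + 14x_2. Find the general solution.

x_1(t) = -C_1e^(2t) + 2C_2e^(-2t), x_2(t) = 2C_1e^(2t) - 3C_2e^(-2t)

Coefficient matrix A = [[-14, -8], [24, 14]].
Characteristic polynomial det(A - λI) = λ^2 - 4 = 0.
Eigenvalues λ = 2, -2.
For λ=2: (A-λI) row 1 is [-16, -8], so an eigenvector is (-1, 2).
For λ=-2: (A-λI) row 1 is [-12, -8], so an eigenvector is (2, -3).
General solution: C_1e^(2t)(-1,2) + C_2e^(-2t)(2,-3).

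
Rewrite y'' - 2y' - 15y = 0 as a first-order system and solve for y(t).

y(t) = c_1e^(-3t) + c_2e^(5t)

Let x_1 = y, x_2 = y'. Then x_1' = x_2 and x_2' = 15x_1 + 2x_2.
A = [[0,1],[15,2]]; det(A-λI) = λ^2 - 2λ - 15.
Eigenvalues λ = -3, 5 with eigenvectors (1,-3), (1,5).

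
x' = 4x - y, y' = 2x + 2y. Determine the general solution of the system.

Coefficient matrix A = [[4, -1], [2, 2]].
Characteristic polynomial det(A - λI) = λ^2 - 6λ + 10 = 0.
Eigenvalues λ = 3 ± i (complex conjugate pair).
For λ=3+i: an eigenvector is (0,1) - i(-1,-1) = (0 + i, 1 + i).
A real fundamental pair from Re and Im of e^((3+i)t)v: X_1 = e^(3t)(cos(t)·(0,1) + sin(t)·(-1,-1)), X_2 = e^(3t)(sin(t)·(0,1) - cos(t)·(-1,-1)).
General solution: C_1X_1 + C_2X_2.

x(t) = -C_1e^(3t)sin(t) + C_2e^(3t)cos(t), y(t) = -C_1e^(3t)sin(t) + C_1e^(3t)cos(t) + C_2e^(3t)sin(t) + C_2e^(3t)cos(t)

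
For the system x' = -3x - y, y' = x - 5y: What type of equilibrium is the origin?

A = [[-3,-1],[1,-5]]; det(A-λI) = λ^2 + 8λ + 16.
repeated λ = -4 with a single eigenvector.

stable improper node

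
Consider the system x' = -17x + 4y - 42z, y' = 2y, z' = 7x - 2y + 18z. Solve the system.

Coefficient matrix A = [[-17, 4, -42], [0, 2, 0], [7, -2, 18]].
det(A - λI) = 0 gives eigenvalues λ = -3, 2, 4.
For λ=-3: eigenvector (3,0,-1).
For λ=2: eigenvector (-2,1,1).
For λ=4: eigenvector (2,0,-1).
General solution: C_1e^(-3t)(3,0,-1) + C_2e^(2t)(-2,1,1) + C_3e^(4t)(2,0,-1).

x(t) = 3C_1e^(-3t) - 2C_2e^(2t) + 2C_3e^(4t), y(t) = C_2e^(2t), z(t) = -C_1e^(-3t) + C_2e^(2t) - C_3e^(4t)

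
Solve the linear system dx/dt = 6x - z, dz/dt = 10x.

x(t) = -C_1e^(3t)cos(t) - C_2e^(3t)sin(t), z(t) = -C_1e^(3t)sin(t) - 3C_1e^(3t)cos(t) - 3C_2e^(3t)sin(t) + C_2e^(3t)cos(t)

Coefficient matrix A = [[6, -1], [10, 0]].
Characteristic polynomial det(A - λI) = λ^2 - 6λ + 10 = 0.
Eigenvalues λ = 3 ± i (complex conjugate pair).
For λ=3+i: an eigenvector is (-1,-3) - i(0,-1) = (-1, -3 + i).
A real fundamental pair from Re and Im of e^((3+i)t)v: X_1 = e^(3t)(cos(t)·(-1,-3) + sin(t)·(0,-1)), X_2 = e^(3t)(sin(t)·(-1,-3) - cos(t)·(0,-1)).
General solution: C_1X_1 + C_2X_2.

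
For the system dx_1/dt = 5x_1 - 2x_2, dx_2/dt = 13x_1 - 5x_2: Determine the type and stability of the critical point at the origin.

A = [[5,-2],[13,-5]]; det(A-λI) = λ^2 + 1.
λ = 0 ± i: zero real part.

center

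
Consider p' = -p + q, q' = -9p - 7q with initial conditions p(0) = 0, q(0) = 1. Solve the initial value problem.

p(t) = te^(-4t), q(t) = -3te^(-4t) + e^(-4t)

Coefficient matrix A = [[-1, 1], [-9, -7]].
Characteristic polynomial det(A - λI) = λ^2 + 8λ + 16 = 0.
Single eigenvalue λ = -4 with algebraic multiplicity 2.
Eigenvector v = (-1,3); generalized eigenvector w with (A-λI)w=v is (0,-1).
General solution: e^(-4t)[C_1·v + C_2·(t·v + w)].
Applying p(0)=0, q(0)=1 gives C_1=0, C_2=-1.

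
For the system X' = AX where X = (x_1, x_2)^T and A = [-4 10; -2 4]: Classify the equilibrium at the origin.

A = [[-4,10],[-2,4]]; det(A-λI) = λ^2 + 4.
λ = 0 ± 2i: zero real part.

center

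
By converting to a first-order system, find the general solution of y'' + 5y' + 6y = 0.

Let x_1 = y, x_2 = y'. Then x_1' = x_2 and x_2' = -6x_1 - 5x_2.
A = [[0,1],[-6,-5]]; det(A-λI) = λ^2 + 5λ + 6.
Eigenvalues λ = -3, -2 with eigenvectors (1,-3), (1,-2).

y(t) = C_1e^(-3t) + C_2e^(-2t)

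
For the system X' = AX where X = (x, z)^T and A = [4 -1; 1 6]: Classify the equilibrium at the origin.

A = [[4,-1],[1,6]]; det(A-λI) = λ^2 - 10λ + 25.
repeated λ = 5 with a single eigenvector.

unstable improper node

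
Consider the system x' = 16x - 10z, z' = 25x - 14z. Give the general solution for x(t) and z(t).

Coefficient matrix A = [[16, -10], [25, -14]].
Characteristic polynomial det(A - λI) = λ^2 - 2λ + 26 = 0.
Eigenvalues λ = 1 ± 5i (complex conjugate pair).
For λ=1+5i: an eigenvector is (-1,-1) - i(-1,-2) = (-1 + i, -1 + 2i).
A real fundamental pair from Re and Im of e^((1+5i)t)v: X_1 = e^(t)(cos(5t)·(-1,-1) + sin(5t)·(-1,-2)), X_2 = e^(t)(sin(5t)·(-1,-1) - cos(5t)·(-1,-2)).
General solution: C_1X_1 + C_2X_2.

x(t) = -C_1e^(t)sin(5t) - C_1e^(t)cos(5t) - C_2e^(t)sin(5t) + C_2e^(t)cos(5t), z(t) = -2C_1e^(t)sin(5t) - C_1e^(t)cos(5t) - C_2e^(t)sin(5t) + 2C_2e^(t)cos(5t)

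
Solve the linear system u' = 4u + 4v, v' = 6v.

u(t) = C_1e^(4t) + 2C_2e^(6t), v(t) = C_2e^(6t)

Coefficient matrix A = [[4, 4], [0, 6]].
Characteristic polynomial det(A - λI) = λ^2 - 10λ + 24 = 0.
Eigenvalues λ = 4, 6.
For λ=4: (A-λI) row 1 is [0, 4], so an eigenvector is (1, 0).
For λ=6: (A-λI) row 1 is [-2, 4], so an eigenvector is (2, 1).
General solution: C_1e^(4t)(1,0) + C_2e^(6t)(2,1).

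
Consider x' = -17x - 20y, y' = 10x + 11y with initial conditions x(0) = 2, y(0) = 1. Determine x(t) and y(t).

Coefficient matrix A = [[-17, -20], [10, 11]].
Characteristic polynomial det(A - λI) = λ^2 + 6λ + 13 = 0.
Eigenvalues λ = -3 ± 2i (complex conjugate pair).
For λ=-3+2i: an eigenvector is (-3,2) - i(1,-1) = (-3 - i, 2 + i).
A real fundamental pair from Re and Im of e^((-3+2i)t)v: X_1 = e^(-3t)(cos(2t)·(-3,2) + sin(2t)·(1,-1)), X_2 = e^(-3t)(sin(2t)·(-3,2) - cos(2t)·(1,-1)).
General solution: c_1X_1 + c_2X_2.
Applying x(0)=2, y(0)=1 gives c_1=-3, c_2=7.

x(t) = -24e^(-3t)sin(2t) + 2e^(-3t)cos(2t), y(t) = 17e^(-3t)sin(2t) + e^(-3t)cos(2t)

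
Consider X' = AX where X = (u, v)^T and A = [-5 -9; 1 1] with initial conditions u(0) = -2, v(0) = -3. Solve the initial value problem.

Coefficient matrix A = [[-5, -9], [1, 1]].
Characteristic polynomial det(A - λI) = λ^2 + 4λ + 4 = 0.
Single eigenvalue λ = -2 with algebraic multiplicity 2.
Eigenvector v = (3,-1); generalized eigenvector w with (A-λI)w=v is (2,-1).
General solution: e^(-2t)[K_1·v + K_2·(t·v + w)].
Applying u(0)=-2, v(0)=-3 gives K_1=-8, K_2=11.

u(t) = 33te^(-2t) - 2e^(-2t), v(t) = -11te^(-2t) - 3e^(-2t)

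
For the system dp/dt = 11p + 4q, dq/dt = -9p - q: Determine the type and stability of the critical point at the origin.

A = [[11,4],[-9,-1]]; det(A-λI) = λ^2 - 10λ + 25.
repeated λ = 5 with a single eigenvector.

unstable improper node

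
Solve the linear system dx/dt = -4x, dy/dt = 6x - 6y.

x(t) = -c_2e^(-4t), y(t) = -c_1e^(-6t) - 3c_2e^(-4t)

Coefficient matrix A = [[-4, 0], [6, -6]].
Characteristic polynomial det(A - λI) = λ^2 + 10λ + 24 = 0.
Eigenvalues λ = -6, -4.
For λ=-6: (A-λI) row 1 is [2, 0], so an eigenvector is (0, -1).
For λ=-4: (A-λI) row 2 is [6, -2], so an eigenvector is (-1, -3).
General solution: c_1e^(-6t)(0,-1) + c_2e^(-4t)(-1,-3).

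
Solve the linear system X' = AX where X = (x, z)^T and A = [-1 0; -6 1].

x(t) = -K_1e^(-t), z(t) = -3K_1e^(-t) + K_2e^(t)

Coefficient matrix A = [[-1, 0], [-6, 1]].
Characteristic polynomial det(A - λI) = λ^2 - 1 = 0.
Eigenvalues λ = -1, 1.
For λ=-1: (A-λI) row 2 is [-6, 2], so an eigenvector is (-1, -3).
For λ=1: (A-λI) row 1 is [-2, 0], so an eigenvector is (0, 1).
General solution: K_1e^(-t)(-1,-3) + K_2e^(t)(0,1).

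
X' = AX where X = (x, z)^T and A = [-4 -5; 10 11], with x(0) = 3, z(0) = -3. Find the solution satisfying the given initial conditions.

Coefficient matrix A = [[-4, -5], [10, 11]].
Characteristic polynomial det(A - λI) = λ^2 - 7λ + 6 = 0.
Eigenvalues λ = 1, 6.
For λ=1: (A-λI) row 1 is [-5, -5], so an eigenvector is (-1, 1).
For λ=6: (A-λI) row 1 is [-10, -5], so an eigenvector is (1, -2).
General solution: C_1e^(t)(-1,1) + C_2e^(6t)(1,-2).
Applying x(0)=3, z(0)=-3 gives C_1=-3, C_2=0.

x(t) = 3e^(t), z(t) = -3e^(t)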